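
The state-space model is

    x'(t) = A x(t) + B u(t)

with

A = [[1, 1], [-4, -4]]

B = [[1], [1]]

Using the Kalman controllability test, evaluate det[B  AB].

-10

AB = [[2], [-8]]
Controllability matrix C = [B  AB] = [[1, 2], [1, -8]]
det(C) = 1·(-8) - 2·1 = -8 - 2 = -10
Since det(C) ≠ 0, rank(C) = 2 and the system is completely controllable.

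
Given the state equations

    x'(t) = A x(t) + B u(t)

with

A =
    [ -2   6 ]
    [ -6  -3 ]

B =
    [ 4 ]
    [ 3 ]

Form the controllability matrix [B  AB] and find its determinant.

AB = [[10], [-33]]
Controllability matrix C = [B  AB] = [[4, 10], [3, -33]]
det(C) = 4·(-33) - 10·3 = -132 - 30 = -162
Since det(C) ≠ 0, rank(C) = 2 and the system is completely controllable.

-162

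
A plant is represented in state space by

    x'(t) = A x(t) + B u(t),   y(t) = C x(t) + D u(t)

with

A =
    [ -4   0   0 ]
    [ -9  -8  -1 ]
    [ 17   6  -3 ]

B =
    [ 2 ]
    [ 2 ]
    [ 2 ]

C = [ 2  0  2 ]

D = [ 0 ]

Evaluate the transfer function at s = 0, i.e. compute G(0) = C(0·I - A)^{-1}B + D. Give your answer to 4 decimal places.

G(0) = C(-A)^{-1}B + D = -C A^{-1} B + D.
det A = -120, so A^{-1} = (1/-120)·adj(A) = [[-1/4, 0, 0], [11/30, -1/10, 1/30], [-41/60, -1/5, -4/15]]
A^{-1} B = [-1/2, 3/5, -23/10]^T
C A^{-1} B = -28/5
G(0) = D - C A^{-1} B = 0 - (-28/5) = 28/5 ≈ 5.6000

5.6000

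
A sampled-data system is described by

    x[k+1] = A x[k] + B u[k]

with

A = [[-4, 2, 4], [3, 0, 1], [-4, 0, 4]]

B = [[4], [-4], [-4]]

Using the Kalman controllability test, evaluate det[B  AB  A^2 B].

AB = [[-40], [8], [-32]]
A^2B = [[48], [-152], [32]]
Controllability matrix C = [B  AB  A^2B] = [[4, -40, 48], [-4, 8, -152], [-4, -32, 32]]
Expanding along the first row, det(C) = 4·(8·32 - (-152)·(-32)) - (-40)·((-4)·32 - (-152)·(-4)) + 48·((-4)·(-32) - 8·(-4)) = 4·(-4608) - (-40)·(-736) + 48·160 = -40192
Since det(C) ≠ 0, rank(C) = 3 and the system is completely controllable.

-40192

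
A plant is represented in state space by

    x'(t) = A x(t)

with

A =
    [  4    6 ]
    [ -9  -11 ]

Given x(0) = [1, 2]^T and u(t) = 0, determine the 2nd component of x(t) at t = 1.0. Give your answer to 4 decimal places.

det(sI - A) = s^2 - (tr A)s + det A, with tr A = 4 + (-11) = -7 and det A = 4·(-11) - 6·(-9) = -44 - (-54) = 10.
So p(s) = det(sI - A) = s^2 + 7s + 10.
Factor s^2 + 7s + 10: two numbers with sum -7 and product 10 are -2 and -5, so s^2 + 7s + 10 = (s + 2)(s + 5).
Hence p(s) = (s + 2) (s + 5), with roots -5, -2.
The eigenvalues -5, -2 are distinct and real, so A is diagonalisable and x(t) = e^{At} x(0) = V diag(e^{λ_i t}) V^{-1} x(0), where the columns of V are the eigenvectors.
λ = -5: A - (-5)I = [[9, 6], [-9, -6]]. Row 1 gives 9·v1 + 6·v2 = 0, so take v_1 = [-2, 3]^T.
λ = -2: A - (-2)I = [[6, 6], [-9, -9]]. Row 1 gives 6·v1 + 6·v2 = 0, so take v_2 = [1, -1]^T.
V = [v_1 v_2] = [[-2, 1], [3, -1]] has det V = -1, so V^{-1} = adj(V)/det V = [[1, 1], [3, 2]].
Modal coordinates z(0) = V^{-1} x(0): 1·1 + 1·2 = 3; 3·1 + 2·2 = 7; so z(0) = [3, 7]^T.
x_2(t) = Σ_i (v_i)_2 · z_i(0) · e^{λ_i t} (row 2 of V times the modal terms).
x_2(1.0) = 3·3·e^{-5·1.0} + (-1)·7·e^{-2·1.0} = 9·0.006738 + (-7)·0.135335 = -0.8867.

-0.8867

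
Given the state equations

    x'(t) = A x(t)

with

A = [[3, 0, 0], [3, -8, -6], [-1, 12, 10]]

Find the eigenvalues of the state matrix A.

-2, 3, 4

det(sI - A) = s^3 - (tr A)s^2 + (M11 + M22 + M33)s - det A, where Mii is the 2×2 principal minor of A obtained by deleting row i and column i.
tr A = 3 + (-8) + 10 = 5; M11 = (-8)·10 - (-6)·12 = -80 - (-72) = -8; M22 = 3·10 - 0·(-1) = 30 - 0 = 30; M33 = 3·(-8) - 0·3 = -24 - 0 = -24; sum of minors = -2.
det A = 3·((-8)·10 - (-6)·12) - 0·(3·10 - (-6)·(-1)) + 0·(3·12 - (-8)·(-1)) = 3·(-8) - 0·24 + 0·28 = -24.
So p(s) = det(sI - A) = s^3 - 5s^2 - 2s + 24.
Rational-root test: any integer root divides 24. Testing small divisors, s = -2 works: p(-2) = -8 + (-20) + 4 + 24 = 0, so (s + 2) is a factor.
Dividing, p(s) = (s + 2)(s^2 - 7s + 12).
Factor s^2 - 7s + 12: two numbers with sum 7 and product 12 are 4 and 3, so s^2 - 7s + 12 = (s - 4)(s - 3).
Hence p(s) = (s - 4) (s - 3) (s + 2), with roots -2, 3, 4.
At least one eigenvalue has non-negative real part, so the system is not asymptotically stable.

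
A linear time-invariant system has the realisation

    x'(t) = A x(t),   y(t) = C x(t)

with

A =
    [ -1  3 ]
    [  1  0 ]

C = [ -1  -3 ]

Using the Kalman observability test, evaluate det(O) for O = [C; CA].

CA = [[-2, -3]]
Observability matrix O = [C; CA] = [[-1, -3], [-2, -3]]
det(O) = (-1)·(-3) - (-3)·(-2) = 3 - 6 = -3
Since det(O) ≠ 0, rank(O) = 2 and the system is completely observable.

-3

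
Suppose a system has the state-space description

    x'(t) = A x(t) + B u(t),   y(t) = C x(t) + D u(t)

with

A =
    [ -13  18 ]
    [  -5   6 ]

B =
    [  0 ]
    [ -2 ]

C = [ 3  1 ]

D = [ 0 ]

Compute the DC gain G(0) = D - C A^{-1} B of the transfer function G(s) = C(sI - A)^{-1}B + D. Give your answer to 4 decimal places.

G(0) = C(-A)^{-1}B + D = -C A^{-1} B + D.
det A = 12, so A^{-1} = (1/12)·adj(A) = [[1/2, -3/2], [5/12, -13/12]]
A^{-1} B = [3, 13/6]^T
C A^{-1} B = 67/6
G(0) = D - C A^{-1} B = 0 - (67/6) = -67/6 ≈ -11.1667

-11.1667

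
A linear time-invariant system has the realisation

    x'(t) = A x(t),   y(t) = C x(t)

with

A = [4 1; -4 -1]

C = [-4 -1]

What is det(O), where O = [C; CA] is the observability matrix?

0

CA = [[-12, -3]]
Observability matrix O = [C; CA] = [[-4, -1], [-12, -3]]
det(O) = (-4)·(-3) - (-1)·(-12) = 12 - 12 = 0
Since det(O) = 0, rank(O) < 2 and the system is not completely observable.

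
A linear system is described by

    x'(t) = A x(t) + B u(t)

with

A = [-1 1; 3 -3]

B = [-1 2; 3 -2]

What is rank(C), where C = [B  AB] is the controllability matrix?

AB = [[4, -4], [-12, 12]]
Controllability matrix C = [B  AB] = [[-1, 2, 4, -4], [3, -2, -12, 12]]
Take the 2×2 submatrix of C formed by columns 1, 2: [[-1, 2], [3, -2]]. Its determinant is (-1)·(-2) - 2·3 = 2 - 6 = -4 ≠ 0.
So rank(C) ≥ 2; since C has 2 rows, rank(C) = 2.
rank(C) = 2 = n, so the pair (A, B) is completely controllable.

2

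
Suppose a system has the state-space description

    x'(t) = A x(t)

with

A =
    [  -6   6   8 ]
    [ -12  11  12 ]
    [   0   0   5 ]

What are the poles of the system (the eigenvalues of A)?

det(sI - A) = s^3 - (tr A)s^2 + (M11 + M22 + M33)s - det A, where Mii is the 2×2 principal minor of A obtained by deleting row i and column i.
tr A = (-6) + 11 + 5 = 10; M11 = 11·5 - 12·0 = 55 - 0 = 55; M22 = (-6)·5 - 8·0 = -30 - 0 = -30; M33 = (-6)·11 - 6·(-12) = -66 - (-72) = 6; sum of minors = 31.
det A = (-6)·(11·5 - 12·0) - 6·((-12)·5 - 12·0) + 8·((-12)·0 - 11·0) = (-6)·55 - 6·(-60) + 8·0 = 30.
So p(s) = det(sI - A) = s^3 - 10s^2 + 31s - 30.
Rational-root test: any integer root divides -30. Testing small divisors, s = 2 works: p(2) = 8 + (-40) + 62 + (-30) = 0, so (s - 2) is a factor.
Dividing, p(s) = (s - 2)(s^2 - 8s + 15).
Factor s^2 - 8s + 15: two numbers with sum 8 and product 15 are 5 and 3, so s^2 - 8s + 15 = (s - 5)(s - 3).
Hence p(s) = (s - 5) (s - 3) (s - 2), with roots 2, 3, 5.
At least one eigenvalue has non-negative real part, so the system is not asymptotically stable.

2, 3, 5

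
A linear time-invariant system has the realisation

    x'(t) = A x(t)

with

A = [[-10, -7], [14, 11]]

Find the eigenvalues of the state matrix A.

det(sI - A) = s^2 - (tr A)s + det A, with tr A = (-10) + 11 = 1 and det A = (-10)·11 - (-7)·14 = -110 - (-98) = -12.
So p(s) = det(sI - A) = s^2 - s - 12.
Factor s^2 - s - 12: two numbers with sum 1 and product -12 are 4 and -3, so s^2 - s - 12 = (s - 4)(s + 3).
Hence p(s) = (s - 4) (s + 3), with roots -3, 4.
At least one eigenvalue has non-negative real part, so the system is not asymptotically stable.

-3, 4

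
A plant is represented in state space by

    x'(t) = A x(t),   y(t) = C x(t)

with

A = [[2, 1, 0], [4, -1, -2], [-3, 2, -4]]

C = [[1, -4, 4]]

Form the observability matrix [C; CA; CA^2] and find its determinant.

4254

CA = [[-26, 13, -8]]
CA^2 = [[24, -55, 6]]
Observability matrix O = [C; CA; CA^2] = [[1, -4, 4], [-26, 13, -8], [24, -55, 6]]
Expanding along the first row, det(O) = 1·(13·6 - (-8)·(-55)) - (-4)·((-26)·6 - (-8)·24) + 4·((-26)·(-55) - 13·24) = 1·(-362) - (-4)·36 + 4·1118 = 4254
Since det(O) ≠ 0, rank(O) = 3 and the system is completely observable.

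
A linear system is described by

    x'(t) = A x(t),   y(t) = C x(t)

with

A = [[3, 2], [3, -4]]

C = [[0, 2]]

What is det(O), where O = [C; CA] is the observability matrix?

CA = [[6, -8]]
Observability matrix O = [C; CA] = [[0, 2], [6, -8]]
det(O) = 0·(-8) - 2·6 = 0 - 12 = -12
Since det(O) ≠ 0, rank(O) = 2 and the system is completely observable.

-12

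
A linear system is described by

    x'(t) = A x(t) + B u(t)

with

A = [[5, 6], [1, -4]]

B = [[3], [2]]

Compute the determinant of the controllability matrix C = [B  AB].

AB = [[27], [-5]]
Controllability matrix C = [B  AB] = [[3, 27], [2, -5]]
det(C) = 3·(-5) - 27·2 = -15 - 54 = -69
Since det(C) ≠ 0, rank(C) = 2 and the system is completely controllable.

-69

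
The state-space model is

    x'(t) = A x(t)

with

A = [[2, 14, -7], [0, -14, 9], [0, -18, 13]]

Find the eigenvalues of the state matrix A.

det(sI - A) = s^3 - (tr A)s^2 + (M11 + M22 + M33)s - det A, where Mii is the 2×2 principal minor of A obtained by deleting row i and column i.
tr A = 2 + (-14) + 13 = 1; M11 = (-14)·13 - 9·(-18) = -182 - (-162) = -20; M22 = 2·13 - (-7)·0 = 26 - 0 = 26; M33 = 2·(-14) - 14·0 = -28 - 0 = -28; sum of minors = -22.
det A = 2·((-14)·13 - 9·(-18)) - 14·(0·13 - 9·0) + (-7)·(0·(-18) - (-14)·0) = 2·(-20) - 14·0 + (-7)·0 = -40.
So p(s) = det(sI - A) = s^3 - s^2 - 22s + 40.
Rational-root test: any integer root divides 40. Testing small divisors, s = 2 works: p(2) = 8 + (-4) + (-44) + 40 = 0, so (s - 2) is a factor.
Dividing, p(s) = (s - 2)(s^2 + s - 20).
Factor s^2 + s - 20: two numbers with sum -1 and product -20 are 4 and -5, so s^2 + s - 20 = (s - 4)(s + 5).
Hence p(s) = (s - 4) (s - 2) (s + 5), with roots -5, 2, 4.
At least one eigenvalue has non-negative real part, so the system is not asymptotically stable.

-5, 2, 4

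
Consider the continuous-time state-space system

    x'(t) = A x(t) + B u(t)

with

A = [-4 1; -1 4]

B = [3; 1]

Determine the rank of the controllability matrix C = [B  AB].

2

AB = [[-11], [1]]
Controllability matrix C = [B  AB] = [[3, -11], [1, 1]]
det(C) = 3·1 - (-11)·1 = 3 - (-11) = 14 ≠ 0, so rank(C) = 2.
rank(C) = 2 = n, so the pair (A, B) is completely controllable.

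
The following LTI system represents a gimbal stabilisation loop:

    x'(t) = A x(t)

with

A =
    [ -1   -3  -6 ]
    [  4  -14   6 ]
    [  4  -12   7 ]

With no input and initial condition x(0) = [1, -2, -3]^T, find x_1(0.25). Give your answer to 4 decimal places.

det(sI - A) = s^3 - (tr A)s^2 + (M11 + M22 + M33)s - det A, where Mii is the 2×2 principal minor of A obtained by deleting row i and column i.
tr A = (-1) + (-14) + 7 = -8; M11 = (-14)·7 - 6·(-12) = -98 - (-72) = -26; M22 = (-1)·7 - (-6)·4 = -7 - (-24) = 17; M33 = (-1)·(-14) - (-3)·4 = 14 - (-12) = 26; sum of minors = 17.
det A = (-1)·((-14)·7 - 6·(-12)) - (-3)·(4·7 - 6·4) + (-6)·(4·(-12) - (-14)·4) = (-1)·(-26) - (-3)·4 + (-6)·8 = -10.
So p(s) = det(sI - A) = s^3 + 8s^2 + 17s + 10.
Rational-root test: any integer root divides 10. Testing small divisors, s = -1 works: p(-1) = -1 + 8 + (-17) + 10 = 0, so (s + 1) is a factor.
Dividing, p(s) = (s + 1)(s^2 + 7s + 10).
Factor s^2 + 7s + 10: two numbers with sum -7 and product 10 are -2 and -5, so s^2 + 7s + 10 = (s + 2)(s + 5).
Hence p(s) = (s + 1) (s + 2) (s + 5), with roots -5, -2, -1.
The eigenvalues -5, -2, -1 are distinct and real, so A is diagonalisable and x(t) = e^{At} x(0) = V diag(e^{λ_i t}) V^{-1} x(0), where the columns of V are the eigenvectors.
λ = -5: A - (-5)I = [[4, -3, -6], [4, -9, 6], [4, -12, 12]]. v must be orthogonal to every row; (row 1) × (row 2) = [-72, -48, -24], so take v_1 = [-3, -2, -1]^T.
λ = -2: A - (-2)I = [[1, -3, -6], [4, -12, 6], [4, -12, 9]]. v must be orthogonal to every row; (row 1) × (row 2) = [-90, -30, 0], so take v_2 = [3, 1, 0]^T.
λ = -1: A - (-1)I = [[0, -3, -6], [4, -13, 6], [4, -12, 8]]. v must be orthogonal to every row; (row 1) × (row 2) = [-96, -24, 12], so take v_3 = [-8, -2, 1]^T.
V = [v_1 v_2 v_3] = [[-3, 3, -8], [-2, 1, -2], [-1, 0, 1]] has det V = 1, so V^{-1} = adj(V)/det V = [[1, -3, 2], [4, -11, 10], [1, -3, 3]].
Modal coordinates z(0) = V^{-1} x(0): 1·1 + (-3)·(-2) + 2·(-3) = 1; 4·1 + (-11)·(-2) + 10·(-3) = -4; 1·1 + (-3)·(-2) + 3·(-3) = -2; so z(0) = [1, -4, -2]^T.
x_1(t) = Σ_i (v_i)_1 · z_i(0) · e^{λ_i t} (row 1 of V times the modal terms).
x_1(0.25) = (-3)·1·e^{-5·0.25} + 3·(-4)·e^{-2·0.25} + (-8)·(-2)·e^{-1·0.25} = (-3)·0.286505 + (-12)·0.606531 + 16·0.778801 = 4.3229.

4.3229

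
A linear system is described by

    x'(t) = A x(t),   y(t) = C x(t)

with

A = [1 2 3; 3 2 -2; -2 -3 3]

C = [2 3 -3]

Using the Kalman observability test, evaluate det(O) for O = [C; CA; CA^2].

CA = [[17, 19, -9]]
CA^2 = [[92, 99, -14]]
Observability matrix O = [C; CA; CA^2] = [[2, 3, -3], [17, 19, -9], [92, 99, -14]]
Expanding along the first row, det(O) = 2·(19·(-14) - (-9)·99) - 3·(17·(-14) - (-9)·92) + (-3)·(17·99 - 19·92) = 2·625 - 3·590 + (-3)·(-65) = -325
Since det(O) ≠ 0, rank(O) = 3 and the system is completely observable.

-325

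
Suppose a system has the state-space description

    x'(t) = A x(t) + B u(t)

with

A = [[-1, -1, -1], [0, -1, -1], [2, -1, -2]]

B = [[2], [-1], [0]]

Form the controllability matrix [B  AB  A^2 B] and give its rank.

3

AB = [[-1], [1], [5]]
A^2B = [[-5], [-6], [-13]]
Controllability matrix C = [B  AB  A^2B] = [[2, -1, -5], [-1, 1, -6], [0, 5, -13]]
det(C) = 2·(1·(-13) - (-6)·5) - (-1)·((-1)·(-13) - (-6)·0) + (-5)·((-1)·5 - 1·0) = 2·17 - (-1)·13 + (-5)·(-5) = 72 ≠ 0, so rank(C) = 3.
rank(C) = 3 = n, so the pair (A, B) is completely controllable.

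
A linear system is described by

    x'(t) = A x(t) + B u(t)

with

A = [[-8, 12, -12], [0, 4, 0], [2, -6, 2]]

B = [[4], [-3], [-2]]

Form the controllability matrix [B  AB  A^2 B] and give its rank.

AB = [[-44], [-12], [22]]
A^2B = [[-56], [-48], [28]]
Controllability matrix C = [B  AB  A^2B] = [[4, -44, -56], [-3, -12, -48], [-2, 22, 28]]
The rows r1, r2, r3 of C are linearly dependent: r1 + 2·r3 = 0 (check each entry), so rank(C) ≤ 2.
The 2×2 minor from rows 1, 2, columns 1, 2 is 4·(-12) - (-44)·(-3) = -48 - 132 = -180 ≠ 0, so rank(C) = 2.
rank(C) = 2 < n = 3, so the pair (A, B) is not completely controllable.

2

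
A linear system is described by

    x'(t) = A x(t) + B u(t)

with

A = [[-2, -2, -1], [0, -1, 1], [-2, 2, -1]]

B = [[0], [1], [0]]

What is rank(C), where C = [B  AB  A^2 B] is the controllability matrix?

AB = [[-2], [-1], [2]]
A^2B = [[4], [3], [0]]
Controllability matrix C = [B  AB  A^2B] = [[0, -2, 4], [1, -1, 3], [0, 2, 0]]
det(C) = 0·((-1)·0 - 3·2) - (-2)·(1·0 - 3·0) + 4·(1·2 - (-1)·0) = 0·(-6) - (-2)·0 + 4·2 = 8 ≠ 0, so rank(C) = 3.
rank(C) = 3 = n, so the pair (A, B) is completely controllable.

3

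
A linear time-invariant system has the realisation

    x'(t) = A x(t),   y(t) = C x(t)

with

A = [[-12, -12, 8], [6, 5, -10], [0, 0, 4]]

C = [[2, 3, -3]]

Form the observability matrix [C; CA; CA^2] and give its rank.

2

CA = [[-6, -9, -26]]
CA^2 = [[18, 27, -62]]
Observability matrix O = [C; CA; CA^2] = [[2, 3, -3], [-6, -9, -26], [18, 27, -62]]
The columns c1, c2, c3 of O are linearly dependent: -3·c1 + 2·c2 = 0 (check each entry), so rank(O) ≤ 2.
The 2×2 minor from rows 1, 2, columns 1, 3 is 2·(-26) - (-3)·(-6) = -52 - 18 = -70 ≠ 0, so rank(O) = 2.
rank(O) = 2 < n = 3, so the pair (A, C) is not completely observable.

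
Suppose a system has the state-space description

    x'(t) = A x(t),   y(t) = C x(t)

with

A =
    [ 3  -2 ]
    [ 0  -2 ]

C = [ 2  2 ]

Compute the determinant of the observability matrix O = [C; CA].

-28

CA = [[6, -8]]
Observability matrix O = [C; CA] = [[2, 2], [6, -8]]
det(O) = 2·(-8) - 2·6 = -16 - 12 = -28
Since det(O) ≠ 0, rank(O) = 2 and the system is completely observable.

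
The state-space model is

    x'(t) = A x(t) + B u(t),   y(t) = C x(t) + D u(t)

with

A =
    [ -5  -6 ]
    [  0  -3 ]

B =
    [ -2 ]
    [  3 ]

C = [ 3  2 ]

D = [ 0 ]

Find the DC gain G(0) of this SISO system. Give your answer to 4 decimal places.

G(0) = C(-A)^{-1}B + D = -C A^{-1} B + D.
det A = 15, so A^{-1} = (1/15)·adj(A) = [[-1/5, 2/5], [0, -1/3]]
A^{-1} B = [8/5, -1]^T
C A^{-1} B = 14/5
G(0) = D - C A^{-1} B = 0 - (14/5) = -14/5 ≈ -2.8000

-2.8000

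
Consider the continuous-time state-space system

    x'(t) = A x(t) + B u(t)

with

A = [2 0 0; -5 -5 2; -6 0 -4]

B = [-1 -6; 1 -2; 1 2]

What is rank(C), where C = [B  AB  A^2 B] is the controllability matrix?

2

AB = [[-2, -12], [2, 44], [2, 28]]
A^2B = [[-4, -24], [4, -104], [4, -40]]
Controllability matrix C = [B  AB  A^2B] = [[-1, -6, -2, -12, -4, -24], [1, -2, 2, 44, 4, -104], [1, 2, 2, 28, 4, -40]]
The rows r1, r2, r3 of C are linearly dependent: r1 - r2 + 2·r3 = 0 (check each entry), so rank(C) ≤ 2.
The 2×2 minor from rows 1, 2, columns 1, 2 is (-1)·(-2) - (-6)·1 = 2 - (-6) = 8 ≠ 0, so rank(C) = 2.
rank(C) = 2 < n = 3, so the pair (A, B) is not completely controllable.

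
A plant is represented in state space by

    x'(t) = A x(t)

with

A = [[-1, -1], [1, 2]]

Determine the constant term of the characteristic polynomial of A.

-1

For a 2×2 matrix, det(sI - A) = s^2 - (tr A)s + det A.
tr A = 1, det A = -1.
So p(s) = s^2 - s - 1.
The constant term is -1.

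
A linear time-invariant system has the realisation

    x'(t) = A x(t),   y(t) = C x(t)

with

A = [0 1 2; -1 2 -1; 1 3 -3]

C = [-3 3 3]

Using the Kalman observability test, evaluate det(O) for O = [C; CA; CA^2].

2808

CA = [[0, 12, -18]]
CA^2 = [[-30, -30, 42]]
Observability matrix O = [C; CA; CA^2] = [[-3, 3, 3], [0, 12, -18], [-30, -30, 42]]
Expanding along the first row, det(O) = (-3)·(12·42 - (-18)·(-30)) - 3·(0·42 - (-18)·(-30)) + 3·(0·(-30) - 12·(-30)) = (-3)·(-36) - 3·(-540) + 3·360 = 2808
Since det(O) ≠ 0, rank(O) = 3 and the system is completely observable.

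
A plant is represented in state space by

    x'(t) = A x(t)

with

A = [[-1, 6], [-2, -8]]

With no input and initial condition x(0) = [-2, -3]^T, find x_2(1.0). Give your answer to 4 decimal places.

det(sI - A) = s^2 - (tr A)s + det A, with tr A = (-1) + (-8) = -9 and det A = (-1)·(-8) - 6·(-2) = 8 - (-12) = 20.
So p(s) = det(sI - A) = s^2 + 9s + 20.
Factor s^2 + 9s + 20: two numbers with sum -9 and product 20 are -4 and -5, so s^2 + 9s + 20 = (s + 4)(s + 5).
Hence p(s) = (s + 4) (s + 5), with roots -5, -4.
The eigenvalues -5, -4 are distinct and real, so A is diagonalisable and x(t) = e^{At} x(0) = V diag(e^{λ_i t}) V^{-1} x(0), where the columns of V are the eigenvectors.
λ = -5: A - (-5)I = [[4, 6], [-2, -3]]. Row 1 gives 4·v1 + 6·v2 = 0, so take v_1 = [-3, 2]^T.
λ = -4: A - (-4)I = [[3, 6], [-2, -4]]. Row 1 gives 3·v1 + 6·v2 = 0, so take v_2 = [-2, 1]^T.
V = [v_1 v_2] = [[-3, -2], [2, 1]] has det V = 1, so V^{-1} = adj(V)/det V = [[1, 2], [-2, -3]].
Modal coordinates z(0) = V^{-1} x(0): 1·(-2) + 2·(-3) = -8; (-2)·(-2) + (-3)·(-3) = 13; so z(0) = [-8, 13]^T.
x_2(t) = Σ_i (v_i)_2 · z_i(0) · e^{λ_i t} (row 2 of V times the modal terms).
x_2(1.0) = 2·(-8)·e^{-5·1.0} + 1·13·e^{-4·1.0} = (-16)·0.006738 + 13·0.018316 = 0.1303.

0.1303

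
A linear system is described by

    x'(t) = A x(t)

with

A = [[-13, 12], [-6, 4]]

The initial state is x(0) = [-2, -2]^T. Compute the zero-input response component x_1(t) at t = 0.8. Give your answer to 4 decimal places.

det(sI - A) = s^2 - (tr A)s + det A, with tr A = (-13) + 4 = -9 and det A = (-13)·4 - 12·(-6) = -52 - (-72) = 20.
So p(s) = det(sI - A) = s^2 + 9s + 20.
Factor s^2 + 9s + 20: two numbers with sum -9 and product 20 are -4 and -5, so s^2 + 9s + 20 = (s + 4)(s + 5).
Hence p(s) = (s + 4) (s + 5), with roots -5, -4.
The eigenvalues -5, -4 are distinct and real, so A is diagonalisable and x(t) = e^{At} x(0) = V diag(e^{λ_i t}) V^{-1} x(0), where the columns of V are the eigenvectors.
λ = -5: A - (-5)I = [[-8, 12], [-6, 9]]. Row 1 gives (-8)·v1 + 12·v2 = 0, so take v_1 = [3, 2]^T.
λ = -4: A - (-4)I = [[-9, 12], [-6, 8]]. Row 1 gives (-9)·v1 + 12·v2 = 0, so take v_2 = [4, 3]^T.
V = [v_1 v_2] = [[3, 4], [2, 3]] has det V = 1, so V^{-1} = adj(V)/det V = [[3, -4], [-2, 3]].
Modal coordinates z(0) = V^{-1} x(0): 3·(-2) + (-4)·(-2) = 2; (-2)·(-2) + 3·(-2) = -2; so z(0) = [2, -2]^T.
x_1(t) = Σ_i (v_i)_1 · z_i(0) · e^{λ_i t} (row 1 of V times the modal terms).
x_1(0.8) = 3·2·e^{-5·0.8} + 4·(-2)·e^{-4·0.8} = 6·0.018316 + (-8)·0.040762 = -0.2162.

-0.2162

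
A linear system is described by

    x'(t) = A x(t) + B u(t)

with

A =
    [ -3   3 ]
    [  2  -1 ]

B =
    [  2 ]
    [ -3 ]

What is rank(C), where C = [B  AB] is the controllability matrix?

2

AB = [[-15], [7]]
Controllability matrix C = [B  AB] = [[2, -15], [-3, 7]]
det(C) = 2·7 - (-15)·(-3) = 14 - 45 = -31 ≠ 0, so rank(C) = 2.
rank(C) = 2 = n, so the pair (A, B) is completely controllable.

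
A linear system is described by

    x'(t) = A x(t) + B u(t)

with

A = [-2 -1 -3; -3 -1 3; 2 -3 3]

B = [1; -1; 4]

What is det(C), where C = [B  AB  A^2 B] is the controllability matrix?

-3510

AB = [[-13], [10], [17]]
A^2B = [[-35], [80], [-5]]
Controllability matrix C = [B  AB  A^2B] = [[1, -13, -35], [-1, 10, 80], [4, 17, -5]]
Expanding along the first row, det(C) = 1·(10·(-5) - 80·17) - (-13)·((-1)·(-5) - 80·4) + (-35)·((-1)·17 - 10·4) = 1·(-1410) - (-13)·(-315) + (-35)·(-57) = -3510
Since det(C) ≠ 0, rank(C) = 3 and the system is completely controllable.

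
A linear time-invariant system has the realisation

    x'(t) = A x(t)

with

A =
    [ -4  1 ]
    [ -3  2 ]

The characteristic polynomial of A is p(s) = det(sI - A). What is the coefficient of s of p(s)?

For a 2×2 matrix, det(sI - A) = s^2 - (tr A)s + det A.
tr A = -2, det A = -5.
So p(s) = s^2 + 2s - 5.
The coefficient of s is 2.

2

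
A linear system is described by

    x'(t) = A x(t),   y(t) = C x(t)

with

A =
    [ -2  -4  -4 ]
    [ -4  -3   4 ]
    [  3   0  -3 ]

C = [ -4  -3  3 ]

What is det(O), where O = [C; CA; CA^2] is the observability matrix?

CA = [[29, 25, -5]]
CA^2 = [[-173, -191, -1]]
Observability matrix O = [C; CA; CA^2] = [[-4, -3, 3], [29, 25, -5], [-173, -191, -1]]
Expanding along the first row, det(O) = (-4)·(25·(-1) - (-5)·(-191)) - (-3)·(29·(-1) - (-5)·(-173)) + 3·(29·(-191) - 25·(-173)) = (-4)·(-980) - (-3)·(-894) + 3·(-1214) = -2404
Since det(O) ≠ 0, rank(O) = 3 and the system is completely observable.

-2404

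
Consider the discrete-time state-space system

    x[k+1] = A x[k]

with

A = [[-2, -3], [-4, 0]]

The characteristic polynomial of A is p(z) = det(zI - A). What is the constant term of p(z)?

-12

For a 2×2 matrix, det(zI - A) = z^2 - (tr A)z + det A.
tr A = -2, det A = -12.
So p(z) = z^2 + 2z - 12.
The constant term is -12.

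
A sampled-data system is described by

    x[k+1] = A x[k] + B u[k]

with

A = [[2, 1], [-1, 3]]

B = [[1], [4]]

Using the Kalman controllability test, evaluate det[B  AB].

-13

AB = [[6], [11]]
Controllability matrix C = [B  AB] = [[1, 6], [4, 11]]
det(C) = 1·11 - 6·4 = 11 - 24 = -13
Since det(C) ≠ 0, rank(C) = 2 and the system is completely controllable.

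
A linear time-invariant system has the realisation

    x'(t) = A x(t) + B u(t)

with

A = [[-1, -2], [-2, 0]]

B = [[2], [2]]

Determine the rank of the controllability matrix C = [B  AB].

2

AB = [[-6], [-4]]
Controllability matrix C = [B  AB] = [[2, -6], [2, -4]]
det(C) = 2·(-4) - (-6)·2 = -8 - (-12) = 4 ≠ 0, so rank(C) = 2.
rank(C) = 2 = n, so the pair (A, B) is completely controllable.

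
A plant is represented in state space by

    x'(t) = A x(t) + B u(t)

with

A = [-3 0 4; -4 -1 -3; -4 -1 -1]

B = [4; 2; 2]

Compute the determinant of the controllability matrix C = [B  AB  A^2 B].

AB = [[-4], [-24], [-20]]
A^2B = [[-68], [100], [60]]
Controllability matrix C = [B  AB  A^2B] = [[4, -4, -68], [2, -24, 100], [2, -20, 60]]
Expanding along the first row, det(C) = 4·((-24)·60 - 100·(-20)) - (-4)·(2·60 - 100·2) + (-68)·(2·(-20) - (-24)·2) = 4·560 - (-4)·(-80) + (-68)·8 = 1376
Since det(C) ≠ 0, rank(C) = 3 and the system is completely controllable.

1376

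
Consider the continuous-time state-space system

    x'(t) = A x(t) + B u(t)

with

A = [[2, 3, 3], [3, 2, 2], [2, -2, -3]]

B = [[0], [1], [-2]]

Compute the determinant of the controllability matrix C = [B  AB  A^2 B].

AB = [[-3], [-2], [4]]
A^2B = [[0], [-5], [-14]]
Controllability matrix C = [B  AB  A^2B] = [[0, -3, 0], [1, -2, -5], [-2, 4, -14]]
Expanding along the first row, det(C) = 0·((-2)·(-14) - (-5)·4) - (-3)·(1·(-14) - (-5)·(-2)) + 0·(1·4 - (-2)·(-2)) = 0·48 - (-3)·(-24) + 0·0 = -72
Since det(C) ≠ 0, rank(C) = 3 and the system is completely controllable.

-72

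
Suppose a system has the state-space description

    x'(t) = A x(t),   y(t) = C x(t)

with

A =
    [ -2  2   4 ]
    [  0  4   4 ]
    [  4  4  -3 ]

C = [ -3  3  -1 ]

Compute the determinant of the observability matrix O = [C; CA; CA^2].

172

CA = [[2, 2, 3]]
CA^2 = [[8, 24, 7]]
Observability matrix O = [C; CA; CA^2] = [[-3, 3, -1], [2, 2, 3], [8, 24, 7]]
Expanding along the first row, det(O) = (-3)·(2·7 - 3·24) - 3·(2·7 - 3·8) + (-1)·(2·24 - 2·8) = (-3)·(-58) - 3·(-10) + (-1)·32 = 172
Since det(O) ≠ 0, rank(O) = 3 and the system is completely observable.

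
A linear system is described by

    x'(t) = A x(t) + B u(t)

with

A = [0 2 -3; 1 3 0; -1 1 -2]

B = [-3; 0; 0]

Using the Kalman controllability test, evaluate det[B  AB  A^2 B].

AB = [[0], [-3], [3]]
A^2B = [[-15], [-9], [-9]]
Controllability matrix C = [B  AB  A^2B] = [[-3, 0, -15], [0, -3, -9], [0, 3, -9]]
Expanding along the first row, det(C) = (-3)·((-3)·(-9) - (-9)·3) - 0·(0·(-9) - (-9)·0) + (-15)·(0·3 - (-3)·0) = (-3)·54 - 0·0 + (-15)·0 = -162
Since det(C) ≠ 0, rank(C) = 3 and the system is completely controllable.

-162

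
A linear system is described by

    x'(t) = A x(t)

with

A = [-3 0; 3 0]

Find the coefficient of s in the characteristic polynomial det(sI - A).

3

For a 2×2 matrix, det(sI - A) = s^2 - (tr A)s + det A.
tr A = -3, det A = 0.
So p(s) = s^2 + 3s.
The coefficient of s is 3.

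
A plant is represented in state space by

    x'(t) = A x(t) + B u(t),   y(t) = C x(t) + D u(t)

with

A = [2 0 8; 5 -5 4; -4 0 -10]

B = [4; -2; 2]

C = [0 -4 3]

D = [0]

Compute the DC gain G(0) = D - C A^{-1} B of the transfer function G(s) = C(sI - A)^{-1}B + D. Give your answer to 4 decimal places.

-16.7333

G(0) = C(-A)^{-1}B + D = -C A^{-1} B + D.
det A = -60, so A^{-1} = (1/-60)·adj(A) = [[-5/6, 0, -2/3], [-17/30, -1/5, -8/15], [1/3, 0, 1/6]]
A^{-1} B = [-14/3, -44/15, 5/3]^T
C A^{-1} B = 251/15
G(0) = D - C A^{-1} B = 0 - (251/15) = -251/15 ≈ -16.7333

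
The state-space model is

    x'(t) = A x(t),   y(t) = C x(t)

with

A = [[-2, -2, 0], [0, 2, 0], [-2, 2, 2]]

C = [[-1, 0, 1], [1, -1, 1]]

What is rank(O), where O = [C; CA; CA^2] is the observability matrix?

3

CA = [[0, 4, 2], [-4, -2, 2]]
CA^2 = [[-4, 12, 4], [4, 8, 4]]
Observability matrix O = [C; CA; CA^2] = [[-1, 0, 1], [1, -1, 1], [0, 4, 2], [-4, -2, 2], [-4, 12, 4], [4, 8, 4]]
Take the 3×3 submatrix of O formed by rows 1, 2, 3: [[-1, 0, 1], [1, -1, 1], [0, 4, 2]]. Its determinant is (-1)·((-1)·2 - 1·4) - 0·(1·2 - 1·0) + 1·(1·4 - (-1)·0) = (-1)·(-6) - 0·2 + 1·4 = 10 ≠ 0.
So rank(O) ≥ 3; since O has 3 columns, rank(O) = 3.
rank(O) = 3 = n, so the pair (A, C) is completely observable.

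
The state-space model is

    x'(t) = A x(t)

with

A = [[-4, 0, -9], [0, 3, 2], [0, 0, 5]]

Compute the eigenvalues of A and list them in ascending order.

-4, 3, 5

det(sI - A) = s^3 - (tr A)s^2 + (M11 + M22 + M33)s - det A, where Mii is the 2×2 principal minor of A obtained by deleting row i and column i.
tr A = (-4) + 3 + 5 = 4; M11 = 3·5 - 2·0 = 15 - 0 = 15; M22 = (-4)·5 - (-9)·0 = -20 - 0 = -20; M33 = (-4)·3 - 0·0 = -12 - 0 = -12; sum of minors = -17.
det A = (-4)·(3·5 - 2·0) - 0·(0·5 - 2·0) + (-9)·(0·0 - 3·0) = (-4)·15 - 0·0 + (-9)·0 = -60.
So p(s) = det(sI - A) = s^3 - 4s^2 - 17s + 60.
Rational-root test: any integer root divides 60. Testing small divisors, s = 3 works: p(3) = 27 + (-36) + (-51) + 60 = 0, so (s - 3) is a factor.
Dividing, p(s) = (s - 3)(s^2 - s - 20).
Factor s^2 - s - 20: two numbers with sum 1 and product -20 are 5 and -4, so s^2 - s - 20 = (s - 5)(s + 4).
Hence p(s) = (s - 5) (s - 3) (s + 4), with roots -4, 3, 5.
At least one eigenvalue has non-negative real part, so the system is not asymptotically stable.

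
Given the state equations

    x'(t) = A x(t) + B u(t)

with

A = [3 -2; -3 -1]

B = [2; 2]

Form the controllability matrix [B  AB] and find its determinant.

-20

AB = [[2], [-8]]
Controllability matrix C = [B  AB] = [[2, 2], [2, -8]]
det(C) = 2·(-8) - 2·2 = -16 - 4 = -20
Since det(C) ≠ 0, rank(C) = 2 and the system is completely controllable.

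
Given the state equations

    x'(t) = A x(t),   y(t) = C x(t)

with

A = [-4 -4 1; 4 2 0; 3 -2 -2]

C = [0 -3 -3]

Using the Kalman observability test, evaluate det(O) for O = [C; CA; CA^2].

4779

CA = [[-21, 0, 6]]
CA^2 = [[102, 72, -33]]
Observability matrix O = [C; CA; CA^2] = [[0, -3, -3], [-21, 0, 6], [102, 72, -33]]
Expanding along the first row, det(O) = 0·(0·(-33) - 6·72) - (-3)·((-21)·(-33) - 6·102) + (-3)·((-21)·72 - 0·102) = 0·(-432) - (-3)·81 + (-3)·(-1512) = 4779
Since det(O) ≠ 0, rank(O) = 3 and the system is completely observable.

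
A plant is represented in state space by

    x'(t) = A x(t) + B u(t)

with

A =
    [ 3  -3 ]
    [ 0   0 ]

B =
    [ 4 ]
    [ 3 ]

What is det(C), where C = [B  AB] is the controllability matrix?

-9

AB = [[3], [0]]
Controllability matrix C = [B  AB] = [[4, 3], [3, 0]]
det(C) = 4·0 - 3·3 = 0 - 9 = -9
Since det(C) ≠ 0, rank(C) = 2 and the system is completely controllable.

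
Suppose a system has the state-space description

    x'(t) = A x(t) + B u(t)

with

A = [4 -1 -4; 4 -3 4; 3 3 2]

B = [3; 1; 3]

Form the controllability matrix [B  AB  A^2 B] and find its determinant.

AB = [[-1], [21], [18]]
A^2B = [[-97], [5], [96]]
Controllability matrix C = [B  AB  A^2B] = [[3, -1, -97], [1, 21, 5], [3, 18, 96]]
Expanding along the first row, det(C) = 3·(21·96 - 5·18) - (-1)·(1·96 - 5·3) + (-97)·(1·18 - 21·3) = 3·1926 - (-1)·81 + (-97)·(-45) = 10224
Since det(C) ≠ 0, rank(C) = 3 and the system is completely controllable.

10224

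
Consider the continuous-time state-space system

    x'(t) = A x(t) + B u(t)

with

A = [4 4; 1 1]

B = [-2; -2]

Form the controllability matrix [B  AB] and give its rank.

2

AB = [[-16], [-4]]
Controllability matrix C = [B  AB] = [[-2, -16], [-2, -4]]
det(C) = (-2)·(-4) - (-16)·(-2) = 8 - 32 = -24 ≠ 0, so rank(C) = 2.
rank(C) = 2 = n, so the pair (A, B) is completely controllable.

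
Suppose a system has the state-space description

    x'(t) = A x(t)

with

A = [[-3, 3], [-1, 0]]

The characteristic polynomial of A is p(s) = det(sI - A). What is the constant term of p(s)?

For a 2×2 matrix, det(sI - A) = s^2 - (tr A)s + det A.
tr A = -3, det A = 3.
So p(s) = s^2 + 3s + 3.
The constant term is 3.

3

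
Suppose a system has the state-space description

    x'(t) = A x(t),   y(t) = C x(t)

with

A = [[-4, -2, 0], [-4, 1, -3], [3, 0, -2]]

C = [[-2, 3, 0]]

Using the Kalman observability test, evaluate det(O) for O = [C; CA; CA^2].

CA = [[-4, 7, -9]]
CA^2 = [[-39, 15, -3]]
Observability matrix O = [C; CA; CA^2] = [[-2, 3, 0], [-4, 7, -9], [-39, 15, -3]]
Expanding along the first row, det(O) = (-2)·(7·(-3) - (-9)·15) - 3·((-4)·(-3) - (-9)·(-39)) + 0·((-4)·15 - 7·(-39)) = (-2)·114 - 3·(-339) + 0·213 = 789
Since det(O) ≠ 0, rank(O) = 3 and the system is completely observable.

789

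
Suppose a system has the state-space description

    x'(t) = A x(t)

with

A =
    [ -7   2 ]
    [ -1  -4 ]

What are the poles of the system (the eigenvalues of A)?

det(sI - A) = s^2 - (tr A)s + det A, with tr A = (-7) + (-4) = -11 and det A = (-7)·(-4) - 2·(-1) = 28 - (-2) = 30.
So p(s) = det(sI - A) = s^2 + 11s + 30.
Factor s^2 + 11s + 30: two numbers with sum -11 and product 30 are -5 and -6, so s^2 + 11s + 30 = (s + 5)(s + 6).
Hence p(s) = (s + 5) (s + 6), with roots -6, -5.
All eigenvalues have negative real part, so the system is asymptotically stable.

-6, -5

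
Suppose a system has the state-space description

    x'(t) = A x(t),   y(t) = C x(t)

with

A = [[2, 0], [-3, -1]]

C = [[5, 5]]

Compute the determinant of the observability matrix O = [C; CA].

0

CA = [[-5, -5]]
Observability matrix O = [C; CA] = [[5, 5], [-5, -5]]
det(O) = 5·(-5) - 5·(-5) = -25 - (-25) = 0
Since det(O) = 0, rank(O) < 2 and the system is not completely observable.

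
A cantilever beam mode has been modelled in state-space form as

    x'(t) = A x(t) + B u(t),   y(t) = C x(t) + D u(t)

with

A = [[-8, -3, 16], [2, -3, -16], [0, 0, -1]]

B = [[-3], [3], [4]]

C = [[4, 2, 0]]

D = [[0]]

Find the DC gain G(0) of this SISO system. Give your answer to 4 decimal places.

G(0) = C(-A)^{-1}B + D = -C A^{-1} B + D.
det A = -30, so A^{-1} = (1/-30)·adj(A) = [[-1/10, 1/10, -16/5], [-1/15, -4/15, 16/5], [0, 0, -1]]
A^{-1} B = [-61/5, 61/5, -4]^T
C A^{-1} B = -122/5
G(0) = D - C A^{-1} B = 0 - (-122/5) = 122/5 ≈ 24.4000

24.4000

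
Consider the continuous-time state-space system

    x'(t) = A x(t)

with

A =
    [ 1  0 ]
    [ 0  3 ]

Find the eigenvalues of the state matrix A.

det(sI - A) = s^2 - (tr A)s + det A, with tr A = 1 + 3 = 4 and det A = 1·3 - 0·0 = 3 - 0 = 3.
So p(s) = det(sI - A) = s^2 - 4s + 3.
Factor s^2 - 4s + 3: two numbers with sum 4 and product 3 are 3 and 1, so s^2 - 4s + 3 = (s - 3)(s - 1).
Hence p(s) = (s - 3) (s - 1), with roots 1, 3.
At least one eigenvalue has non-negative real part, so the system is not asymptotically stable.

1, 3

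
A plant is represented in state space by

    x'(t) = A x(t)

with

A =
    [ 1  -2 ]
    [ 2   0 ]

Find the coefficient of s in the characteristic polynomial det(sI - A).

For a 2×2 matrix, det(sI - A) = s^2 - (tr A)s + det A.
tr A = 1, det A = 4.
So p(s) = s^2 - s + 4.
The coefficient of s is -1.

-1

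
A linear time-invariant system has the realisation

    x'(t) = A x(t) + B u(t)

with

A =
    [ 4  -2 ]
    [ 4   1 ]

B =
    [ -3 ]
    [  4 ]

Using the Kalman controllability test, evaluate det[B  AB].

104

AB = [[-20], [-8]]
Controllability matrix C = [B  AB] = [[-3, -20], [4, -8]]
det(C) = (-3)·(-8) - (-20)·4 = 24 - (-80) = 104
Since det(C) ≠ 0, rank(C) = 2 and the system is completely controllable.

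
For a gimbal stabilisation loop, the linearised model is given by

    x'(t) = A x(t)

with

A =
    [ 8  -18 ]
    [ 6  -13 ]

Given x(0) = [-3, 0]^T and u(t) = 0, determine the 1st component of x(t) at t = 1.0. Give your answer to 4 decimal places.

-4.2497

det(sI - A) = s^2 - (tr A)s + det A, with tr A = 8 + (-13) = -5 and det A = 8·(-13) - (-18)·6 = -104 - (-108) = 4.
So p(s) = det(sI - A) = s^2 + 5s + 4.
Factor s^2 + 5s + 4: two numbers with sum -5 and product 4 are -1 and -4, so s^2 + 5s + 4 = (s + 1)(s + 4).
Hence p(s) = (s + 1) (s + 4), with roots -4, -1.
The eigenvalues -4, -1 are distinct and real, so A is diagonalisable and x(t) = e^{At} x(0) = V diag(e^{λ_i t}) V^{-1} x(0), where the columns of V are the eigenvectors.
λ = -4: A - (-4)I = [[12, -18], [6, -9]]. Row 1 gives 12·v1 + (-18)·v2 = 0, so take v_1 = [3, 2]^T.
λ = -1: A - (-1)I = [[9, -18], [6, -12]]. Row 1 gives 9·v1 + (-18)·v2 = 0, so take v_2 = [-2, -1]^T.
V = [v_1 v_2] = [[3, -2], [2, -1]] has det V = 1, so V^{-1} = adj(V)/det V = [[-1, 2], [-2, 3]].
Modal coordinates z(0) = V^{-1} x(0): (-1)·(-3) + 2·0 = 3; (-2)·(-3) + 3·0 = 6; so z(0) = [3, 6]^T.
x_1(t) = Σ_i (v_i)_1 · z_i(0) · e^{λ_i t} (row 1 of V times the modal terms).
x_1(1.0) = 3·3·e^{-4·1.0} + (-2)·6·e^{-1·1.0} = 9·0.018316 + (-12)·0.367879 = -4.2497.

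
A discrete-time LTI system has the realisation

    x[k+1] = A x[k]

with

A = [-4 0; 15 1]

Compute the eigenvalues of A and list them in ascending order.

-4, 1

det(zI - A) = z^2 - (tr A)z + det A, with tr A = (-4) + 1 = -3 and det A = (-4)·1 - 0·15 = -4 - 0 = -4.
So p(z) = det(zI - A) = z^2 + 3z - 4.
Factor z^2 + 3z - 4: two numbers with sum -3 and product -4 are 1 and -4, so z^2 + 3z - 4 = (z - 1)(z + 4).
Hence p(z) = (z - 1) (z + 4), with roots -4, 1.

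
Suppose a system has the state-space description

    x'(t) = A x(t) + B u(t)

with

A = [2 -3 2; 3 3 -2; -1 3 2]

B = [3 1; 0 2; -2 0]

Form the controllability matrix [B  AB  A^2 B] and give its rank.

AB = [[2, -4], [13, 9], [-7, 5]]
A^2B = [[-49, -25], [59, 5], [23, 41]]
Controllability matrix C = [B  AB  A^2B] = [[3, 1, 2, -4, -49, -25], [0, 2, 13, 9, 59, 5], [-2, 0, -7, 5, 23, 41]]
Take the 3×3 submatrix of C formed by columns 1, 2, 3: [[3, 1, 2], [0, 2, 13], [-2, 0, -7]]. Its determinant is 3·(2·(-7) - 13·0) - 1·(0·(-7) - 13·(-2)) + 2·(0·0 - 2·(-2)) = 3·(-14) - 1·26 + 2·4 = -60 ≠ 0.
So rank(C) ≥ 3; since C has 3 rows, rank(C) = 3.
rank(C) = 3 = n, so the pair (A, B) is completely controllable.

3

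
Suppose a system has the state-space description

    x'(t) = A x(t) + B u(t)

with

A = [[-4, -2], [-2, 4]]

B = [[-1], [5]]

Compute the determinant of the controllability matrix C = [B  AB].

AB = [[-6], [22]]
Controllability matrix C = [B  AB] = [[-1, -6], [5, 22]]
det(C) = (-1)·22 - (-6)·5 = -22 - (-30) = 8
Since det(C) ≠ 0, rank(C) = 2 and the system is completely controllable.

8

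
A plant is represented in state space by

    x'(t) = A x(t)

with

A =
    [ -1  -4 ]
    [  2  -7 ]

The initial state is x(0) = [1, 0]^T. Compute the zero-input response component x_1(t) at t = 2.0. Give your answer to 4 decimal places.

det(sI - A) = s^2 - (tr A)s + det A, with tr A = (-1) + (-7) = -8 and det A = (-1)·(-7) - (-4)·2 = 7 - (-8) = 15.
So p(s) = det(sI - A) = s^2 + 8s + 15.
Factor s^2 + 8s + 15: two numbers with sum -8 and product 15 are -3 and -5, so s^2 + 8s + 15 = (s + 3)(s + 5).
Hence p(s) = (s + 3) (s + 5), with roots -5, -3.
The eigenvalues -5, -3 are distinct and real, so A is diagonalisable and x(t) = e^{At} x(0) = V diag(e^{λ_i t}) V^{-1} x(0), where the columns of V are the eigenvectors.
λ = -5: A - (-5)I = [[4, -4], [2, -2]]. Row 1 gives 4·v1 + (-4)·v2 = 0, so take v_1 = [1, 1]^T.
λ = -3: A - (-3)I = [[2, -4], [2, -4]]. Row 1 gives 2·v1 + (-4)·v2 = 0, so take v_2 = [-2, -1]^T.
V = [v_1 v_2] = [[1, -2], [1, -1]] has det V = 1, so V^{-1} = adj(V)/det V = [[-1, 2], [-1, 1]].
Modal coordinates z(0) = V^{-1} x(0): (-1)·1 + 2·0 = -1; (-1)·1 + 1·0 = -1; so z(0) = [-1, -1]^T.
x_1(t) = Σ_i (v_i)_1 · z_i(0) · e^{λ_i t} (row 1 of V times the modal terms).
x_1(2.0) = 1·(-1)·e^{-5·2.0} + (-2)·(-1)·e^{-3·2.0} = (-1)·0.000045 + 2·0.002479 = 0.0049.

0.0049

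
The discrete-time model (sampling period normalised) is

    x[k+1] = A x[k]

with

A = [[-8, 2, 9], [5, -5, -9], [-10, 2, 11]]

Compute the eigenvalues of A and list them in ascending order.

det(zI - A) = z^3 - (tr A)z^2 + (M11 + M22 + M33)z - det A, where Mii is the 2×2 principal minor of A obtained by deleting row i and column i.
tr A = (-8) + (-5) + 11 = -2; M11 = (-5)·11 - (-9)·2 = -55 - (-18) = -37; M22 = (-8)·11 - 9·(-10) = -88 - (-90) = 2; M33 = (-8)·(-5) - 2·5 = 40 - 10 = 30; sum of minors = -5.
det A = (-8)·((-5)·11 - (-9)·2) - 2·(5·11 - (-9)·(-10)) + 9·(5·2 - (-5)·(-10)) = (-8)·(-37) - 2·(-35) + 9·(-40) = 6.
So p(z) = det(zI - A) = z^3 + 2z^2 - 5z - 6.
Rational-root test: any integer root divides -6. Testing small divisors, z = -1 works: p(-1) = -1 + 2 + 5 + (-6) = 0, so (z + 1) is a factor.
Dividing, p(z) = (z + 1)(z^2 + z - 6).
Factor z^2 + z - 6: two numbers with sum -1 and product -6 are 2 and -3, so z^2 + z - 6 = (z - 2)(z + 3).
Hence p(z) = (z - 2) (z + 1) (z + 3), with roots -3, -1, 2.

-3, -1, 2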